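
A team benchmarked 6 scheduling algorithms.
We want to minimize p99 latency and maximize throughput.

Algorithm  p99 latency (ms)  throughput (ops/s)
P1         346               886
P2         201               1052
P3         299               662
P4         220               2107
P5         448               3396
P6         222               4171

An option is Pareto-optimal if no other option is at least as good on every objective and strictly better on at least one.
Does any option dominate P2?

P1: worse on p99 latency (346 vs 201).
P3: worse on p99 latency (299 vs 201).
P4: worse on p99 latency (220 vs 201).
P5: worse on p99 latency (448 vs 201).
P6: worse on p99 latency (222 vs 201).
No option is at least as good as P2 on every objective and strictly better on one.

No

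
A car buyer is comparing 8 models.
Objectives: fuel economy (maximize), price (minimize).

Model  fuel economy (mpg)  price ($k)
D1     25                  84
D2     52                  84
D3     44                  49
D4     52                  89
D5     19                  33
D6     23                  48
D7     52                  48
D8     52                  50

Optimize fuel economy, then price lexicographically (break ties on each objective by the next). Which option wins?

First maximize fuel economy: best is 52, kept {D2, D4, D7, D8}.
Then minimize price: best is 48, kept {D7}.

D7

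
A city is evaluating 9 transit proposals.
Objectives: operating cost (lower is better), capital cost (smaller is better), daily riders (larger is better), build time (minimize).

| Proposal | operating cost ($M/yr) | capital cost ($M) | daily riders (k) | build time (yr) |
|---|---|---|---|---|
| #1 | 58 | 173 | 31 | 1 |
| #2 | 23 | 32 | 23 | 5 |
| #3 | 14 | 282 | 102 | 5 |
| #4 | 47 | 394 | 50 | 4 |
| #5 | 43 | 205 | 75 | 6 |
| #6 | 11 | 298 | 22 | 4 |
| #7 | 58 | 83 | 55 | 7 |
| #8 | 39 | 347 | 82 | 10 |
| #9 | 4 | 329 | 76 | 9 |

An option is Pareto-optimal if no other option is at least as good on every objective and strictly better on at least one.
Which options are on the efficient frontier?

#1: not dominated (best build time).
#2: not dominated (best capital cost).
#3: not dominated (best daily riders).
#4: not dominated.
#5: not dominated.
#6: not dominated.
#7: not dominated.
#8: dominated by #3 (operating cost 14≤39, capital cost 282≤347, daily riders 102≥82, build time 5≤10).
#9: not dominated (best operating cost).

#1, #2, #3, #4, #5, #6, #7, #9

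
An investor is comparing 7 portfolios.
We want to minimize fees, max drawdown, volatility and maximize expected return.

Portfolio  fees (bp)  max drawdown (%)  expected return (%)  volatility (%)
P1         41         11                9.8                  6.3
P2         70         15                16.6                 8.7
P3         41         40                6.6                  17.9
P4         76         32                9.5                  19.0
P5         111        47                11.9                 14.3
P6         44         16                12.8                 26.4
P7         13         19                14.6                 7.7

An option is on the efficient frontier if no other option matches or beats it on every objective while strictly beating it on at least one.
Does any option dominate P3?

Yes

P1 vs P3: fees 41≤41, max drawdown 11≤40, expected return 9.8≥6.6, volatility 6.3≤17.9 — P1 is at least as good on every objective and strictly better on at least one, so P1 dominates P3.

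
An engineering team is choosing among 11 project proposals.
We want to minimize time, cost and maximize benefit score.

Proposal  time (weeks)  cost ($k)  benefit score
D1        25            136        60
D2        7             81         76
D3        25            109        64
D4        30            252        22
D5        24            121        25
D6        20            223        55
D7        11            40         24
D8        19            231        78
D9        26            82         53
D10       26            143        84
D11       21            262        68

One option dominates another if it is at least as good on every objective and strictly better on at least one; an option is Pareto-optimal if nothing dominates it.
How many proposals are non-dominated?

D1: dominated by D2 (time 7≤25, cost 81≤136, benefit score 76≥60).
D2: not dominated (best time).
D3: dominated by D2 (time 7≤25, cost 81≤109, benefit score 76≥64).
D4: dominated by D1 (time 25≤30, cost 136≤252, benefit score 60≥22).
D5: dominated by D2 (time 7≤24, cost 81≤121, benefit score 76≥25).
D6: dominated by D2 (time 7≤20, cost 81≤223, benefit score 76≥55).
D7: not dominated (best cost).
D8: not dominated.
D9: dominated by D2 (time 7≤26, cost 81≤82, benefit score 76≥53).
D10: not dominated (best benefit score).
D11: dominated by D2 (time 7≤21, cost 81≤262, benefit score 76≥68).
Pareto-optimal: D2, D7, D8, D10 → 4.

4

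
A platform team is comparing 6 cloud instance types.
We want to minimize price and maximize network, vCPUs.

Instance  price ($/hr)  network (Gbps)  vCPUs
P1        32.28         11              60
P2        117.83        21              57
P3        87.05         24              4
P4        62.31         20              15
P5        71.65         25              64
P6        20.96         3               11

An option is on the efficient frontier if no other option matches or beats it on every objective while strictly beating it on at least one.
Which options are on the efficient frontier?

P1: not dominated.
P2: dominated by P5 (price 71.65≤117.83, network 25≥21, vCPUs 64≥57).
P3: dominated by P5 (price 71.65≤87.05, network 25≥24, vCPUs 64≥4).
P4: not dominated.
P5: not dominated (best network).
P6: not dominated (best price).

P1, P4, P5, P6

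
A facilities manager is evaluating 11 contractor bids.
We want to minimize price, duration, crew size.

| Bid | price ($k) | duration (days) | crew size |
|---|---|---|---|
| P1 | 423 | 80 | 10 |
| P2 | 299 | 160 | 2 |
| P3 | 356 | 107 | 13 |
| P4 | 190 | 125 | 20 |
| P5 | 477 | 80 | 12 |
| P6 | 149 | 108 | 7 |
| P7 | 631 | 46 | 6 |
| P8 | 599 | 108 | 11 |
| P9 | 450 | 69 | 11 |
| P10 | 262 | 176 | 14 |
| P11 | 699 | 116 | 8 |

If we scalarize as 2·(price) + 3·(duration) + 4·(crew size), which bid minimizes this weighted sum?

P6

P1: 2·423 + 3·80 + 4·10 = 1126
P2: 2·299 + 3·160 + 4·2 = 1086
P3: 2·356 + 3·107 + 4·13 = 1085
P4: 2·190 + 3·125 + 4·20 = 835
P5: 2·477 + 3·80 + 4·12 = 1242
P6: 2·149 + 3·108 + 4·7 = 650
P7: 2·631 + 3·46 + 4·6 = 1424
P8: 2·599 + 3·108 + 4·11 = 1566
P9: 2·450 + 3·69 + 4·11 = 1151
P10: 2·262 + 3·176 + 4·14 = 1108
P11: 2·699 + 3·116 + 4·8 = 1778
Lowest: P6 at 650.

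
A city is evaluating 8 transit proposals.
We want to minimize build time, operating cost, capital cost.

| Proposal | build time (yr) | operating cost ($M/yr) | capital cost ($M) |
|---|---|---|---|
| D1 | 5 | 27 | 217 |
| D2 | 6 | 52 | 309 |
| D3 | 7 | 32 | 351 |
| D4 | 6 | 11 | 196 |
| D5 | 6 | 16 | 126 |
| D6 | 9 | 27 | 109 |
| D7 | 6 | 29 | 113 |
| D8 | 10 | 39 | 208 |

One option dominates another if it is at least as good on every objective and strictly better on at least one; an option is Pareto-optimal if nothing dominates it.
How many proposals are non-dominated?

5

D1: not dominated (best build time).
D2: dominated by D1 (build time 5≤6, operating cost 27≤52, capital cost 217≤309).
D3: dominated by D1 (build time 5≤7, operating cost 27≤32, capital cost 217≤351).
D4: not dominated (best operating cost).
D5: not dominated.
D6: not dominated (best capital cost).
D7: not dominated.
D8: dominated by D4 (build time 6≤10, operating cost 11≤39, capital cost 196≤208).
Pareto-optimal: D1, D4, D5, D6, D7 → 5.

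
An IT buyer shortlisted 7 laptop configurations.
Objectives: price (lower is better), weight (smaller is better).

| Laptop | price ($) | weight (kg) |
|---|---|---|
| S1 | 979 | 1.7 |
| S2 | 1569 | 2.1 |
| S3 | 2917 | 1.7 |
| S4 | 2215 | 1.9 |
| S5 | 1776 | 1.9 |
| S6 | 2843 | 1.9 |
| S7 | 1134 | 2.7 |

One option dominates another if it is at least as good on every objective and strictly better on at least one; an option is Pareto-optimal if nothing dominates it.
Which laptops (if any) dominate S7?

S1

S1: price 979≤1134, weight 1.7≤2.7 — dominates S7.
Others (S2, S3, S4, S5, S6) are each worse than S7 on at least one objective.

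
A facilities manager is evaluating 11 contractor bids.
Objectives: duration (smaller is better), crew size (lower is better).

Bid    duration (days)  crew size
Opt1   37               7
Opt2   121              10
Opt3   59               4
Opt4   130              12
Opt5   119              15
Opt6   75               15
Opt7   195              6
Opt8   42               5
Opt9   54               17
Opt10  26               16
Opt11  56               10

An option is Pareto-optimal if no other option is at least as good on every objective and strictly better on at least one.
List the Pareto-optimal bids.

Opt1: not dominated.
Opt2: dominated by Opt1 (duration 37≤121, crew size 7≤10).
Opt3: not dominated (best crew size).
Opt4: dominated by Opt1 (duration 37≤130, crew size 7≤12).
Opt5: dominated by Opt1 (duration 37≤119, crew size 7≤15).
Opt6: dominated by Opt1 (duration 37≤75, crew size 7≤15).
Opt7: dominated by Opt3 (duration 59≤195, crew size 4≤6).
Opt8: not dominated.
Opt9: dominated by Opt1 (duration 37≤54, crew size 7≤17).
Opt10: not dominated (best duration).
Opt11: dominated by Opt1 (duration 37≤56, crew size 7≤10).

Opt1, Opt3, Opt8, Opt10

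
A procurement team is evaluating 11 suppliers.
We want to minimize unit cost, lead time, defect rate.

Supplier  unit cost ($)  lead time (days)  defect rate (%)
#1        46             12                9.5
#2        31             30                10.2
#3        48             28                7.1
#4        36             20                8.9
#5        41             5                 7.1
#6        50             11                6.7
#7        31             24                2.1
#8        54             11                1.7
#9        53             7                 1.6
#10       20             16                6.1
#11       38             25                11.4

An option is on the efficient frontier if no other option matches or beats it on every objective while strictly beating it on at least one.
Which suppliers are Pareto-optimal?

#5, #6, #7, #9, #10

#1: dominated by #5 (unit cost 41≤46, lead time 5≤12, defect rate 7.1≤9.5).
#2: dominated by #7 (unit cost 31≤31, lead time 24≤30, defect rate 2.1≤10.2).
#3: dominated by #5 (unit cost 41≤48, lead time 5≤28, defect rate 7.1≤7.1).
#4: dominated by #10 (unit cost 20≤36, lead time 16≤20, defect rate 6.1≤8.9).
#5: not dominated (best lead time).
#6: not dominated.
#7: not dominated.
#8: dominated by #9 (unit cost 53≤54, lead time 7≤11, defect rate 1.6≤1.7).
#9: not dominated (best defect rate).
#10: not dominated (best unit cost).
#11: dominated by #4 (unit cost 36≤38, lead time 20≤25, defect rate 8.9≤11.4).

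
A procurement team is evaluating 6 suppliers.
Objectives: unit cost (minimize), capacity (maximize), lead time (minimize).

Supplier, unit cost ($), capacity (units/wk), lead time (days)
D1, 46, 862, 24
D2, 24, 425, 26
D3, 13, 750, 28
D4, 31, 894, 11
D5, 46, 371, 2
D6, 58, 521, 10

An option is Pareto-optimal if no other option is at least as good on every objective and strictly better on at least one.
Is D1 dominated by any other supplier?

D4 vs D1: unit cost 31≤46, capacity 894≥862, lead time 11≤24 — D4 is at least as good on every objective and strictly better on at least one, so D4 dominates D1.

Yes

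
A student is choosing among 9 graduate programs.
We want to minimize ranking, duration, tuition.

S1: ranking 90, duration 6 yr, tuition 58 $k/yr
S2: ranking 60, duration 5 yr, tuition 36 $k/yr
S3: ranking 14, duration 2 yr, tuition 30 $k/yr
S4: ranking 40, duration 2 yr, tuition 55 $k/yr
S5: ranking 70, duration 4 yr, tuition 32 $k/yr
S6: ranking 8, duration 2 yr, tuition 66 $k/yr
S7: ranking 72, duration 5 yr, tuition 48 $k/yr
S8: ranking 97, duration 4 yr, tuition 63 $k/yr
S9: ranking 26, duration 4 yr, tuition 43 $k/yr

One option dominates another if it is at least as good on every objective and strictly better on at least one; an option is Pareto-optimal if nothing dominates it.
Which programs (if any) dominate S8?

S3: ranking 14≤97, duration 2≤4, tuition 30≤63 — dominates S8.
S4: ranking 40≤97, duration 2≤4, tuition 55≤63 — dominates S8.
S5: ranking 70≤97, duration 4≤4, tuition 32≤63 — dominates S8.
S9: ranking 26≤97, duration 4≤4, tuition 43≤63 — dominates S8.
Others (S1, S2, S6, S7) are each worse than S8 on at least one objective.

S3, S4, S5, S9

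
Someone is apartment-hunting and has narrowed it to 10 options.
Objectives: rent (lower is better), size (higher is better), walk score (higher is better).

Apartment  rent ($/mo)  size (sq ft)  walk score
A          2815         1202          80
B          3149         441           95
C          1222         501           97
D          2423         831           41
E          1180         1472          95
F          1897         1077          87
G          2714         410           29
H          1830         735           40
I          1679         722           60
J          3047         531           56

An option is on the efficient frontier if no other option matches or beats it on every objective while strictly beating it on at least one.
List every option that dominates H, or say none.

E: rent 1180≤1830, size 1472≥735, walk score 95≥40 — dominates H.
Others (A, B, C, D, F, G, I, J) are each worse than H on at least one objective.

E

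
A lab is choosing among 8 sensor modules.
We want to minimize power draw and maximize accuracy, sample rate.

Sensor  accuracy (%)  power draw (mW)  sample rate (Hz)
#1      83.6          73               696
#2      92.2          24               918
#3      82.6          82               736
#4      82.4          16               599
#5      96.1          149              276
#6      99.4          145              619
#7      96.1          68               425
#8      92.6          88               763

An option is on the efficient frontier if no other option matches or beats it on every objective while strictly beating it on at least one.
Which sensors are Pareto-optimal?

#1: dominated by #2 (accuracy 92.2≥83.6, power draw 24≤73, sample rate 918≥696).
#2: not dominated (best sample rate).
#3: dominated by #2 (accuracy 92.2≥82.6, power draw 24≤82, sample rate 918≥736).
#4: not dominated (best power draw).
#5: dominated by #6 (accuracy 99.4≥96.1, power draw 145≤149, sample rate 619≥276).
#6: not dominated (best accuracy).
#7: not dominated.
#8: not dominated.

#2, #4, #6, #7, #8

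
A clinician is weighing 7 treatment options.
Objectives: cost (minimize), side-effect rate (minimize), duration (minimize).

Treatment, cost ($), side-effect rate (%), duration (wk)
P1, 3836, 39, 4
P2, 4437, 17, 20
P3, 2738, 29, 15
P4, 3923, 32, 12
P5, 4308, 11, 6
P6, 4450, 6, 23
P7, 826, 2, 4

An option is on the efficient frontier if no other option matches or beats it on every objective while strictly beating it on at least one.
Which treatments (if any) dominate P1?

P7

P7: cost 826≤3836, side-effect rate 2≤39, duration 4≤4 — dominates P1.
Others (P2, P3, P4, P5, P6) are each worse than P1 on at least one objective.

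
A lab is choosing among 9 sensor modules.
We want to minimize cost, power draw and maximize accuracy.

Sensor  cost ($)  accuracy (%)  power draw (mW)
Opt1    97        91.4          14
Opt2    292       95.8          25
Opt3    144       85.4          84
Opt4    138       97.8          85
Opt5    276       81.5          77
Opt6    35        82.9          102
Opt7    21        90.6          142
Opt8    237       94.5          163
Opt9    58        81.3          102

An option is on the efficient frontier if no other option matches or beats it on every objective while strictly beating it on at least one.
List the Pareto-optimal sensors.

Opt1, Opt2, Opt4, Opt6, Opt7

Opt1: not dominated (best power draw).
Opt2: not dominated.
Opt3: dominated by Opt1 (cost 97≤144, accuracy 91.4≥85.4, power draw 14≤84).
Opt4: not dominated (best accuracy).
Opt5: dominated by Opt1 (cost 97≤276, accuracy 91.4≥81.5, power draw 14≤77).
Opt6: not dominated.
Opt7: not dominated (best cost).
Opt8: dominated by Opt4 (cost 138≤237, accuracy 97.8≥94.5, power draw 85≤163).
Opt9: dominated by Opt6 (cost 35≤58, accuracy 82.9≥81.3, power draw 102≤102).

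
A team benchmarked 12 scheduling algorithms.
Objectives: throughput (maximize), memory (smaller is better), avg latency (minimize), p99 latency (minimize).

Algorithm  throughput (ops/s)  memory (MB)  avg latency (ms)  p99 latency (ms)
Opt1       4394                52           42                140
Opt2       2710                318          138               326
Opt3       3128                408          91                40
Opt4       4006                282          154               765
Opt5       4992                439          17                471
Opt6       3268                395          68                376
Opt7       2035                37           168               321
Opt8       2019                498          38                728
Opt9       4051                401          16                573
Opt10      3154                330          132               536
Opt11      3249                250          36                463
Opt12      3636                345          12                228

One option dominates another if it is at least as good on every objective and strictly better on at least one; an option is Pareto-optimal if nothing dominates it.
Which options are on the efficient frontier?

Opt1, Opt3, Opt5, Opt7, Opt9, Opt11, Opt12

Opt1: not dominated.
Opt2: dominated by Opt1 (throughput 4394≥2710, memory 52≤318, avg latency 42≤138, p99 latency 140≤326).
Opt3: not dominated (best p99 latency).
Opt4: dominated by Opt1 (throughput 4394≥4006, memory 52≤282, avg latency 42≤154, p99 latency 140≤765).
Opt5: not dominated (best throughput).
Opt6: dominated by Opt1 (throughput 4394≥3268, memory 52≤395, avg latency 42≤68, p99 latency 140≤376).
Opt7: not dominated (best memory).
Opt8: dominated by Opt5 (throughput 4992≥2019, memory 439≤498, avg latency 17≤38, p99 latency 471≤728).
Opt9: not dominated.
Opt10: dominated by Opt1 (throughput 4394≥3154, memory 52≤330, avg latency 42≤132, p99 latency 140≤536).
Opt11: not dominated.
Opt12: not dominated (best avg latency).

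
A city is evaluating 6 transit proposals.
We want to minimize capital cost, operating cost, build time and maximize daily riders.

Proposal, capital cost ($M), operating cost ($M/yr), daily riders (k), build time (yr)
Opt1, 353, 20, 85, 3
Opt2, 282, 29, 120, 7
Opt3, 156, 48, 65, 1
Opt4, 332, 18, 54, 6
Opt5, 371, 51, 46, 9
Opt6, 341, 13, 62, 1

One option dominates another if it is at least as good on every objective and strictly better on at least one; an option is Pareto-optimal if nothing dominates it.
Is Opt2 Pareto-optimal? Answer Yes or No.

Opt1: worse on capital cost (353 vs 282).
Opt3: worse on operating cost (48 vs 29).
Opt4: worse on capital cost (332 vs 282).
Opt5: worse on capital cost (371 vs 282).
Opt6: worse on capital cost (341 vs 282).
No option is at least as good as Opt2 on every objective and strictly better on one.

Yes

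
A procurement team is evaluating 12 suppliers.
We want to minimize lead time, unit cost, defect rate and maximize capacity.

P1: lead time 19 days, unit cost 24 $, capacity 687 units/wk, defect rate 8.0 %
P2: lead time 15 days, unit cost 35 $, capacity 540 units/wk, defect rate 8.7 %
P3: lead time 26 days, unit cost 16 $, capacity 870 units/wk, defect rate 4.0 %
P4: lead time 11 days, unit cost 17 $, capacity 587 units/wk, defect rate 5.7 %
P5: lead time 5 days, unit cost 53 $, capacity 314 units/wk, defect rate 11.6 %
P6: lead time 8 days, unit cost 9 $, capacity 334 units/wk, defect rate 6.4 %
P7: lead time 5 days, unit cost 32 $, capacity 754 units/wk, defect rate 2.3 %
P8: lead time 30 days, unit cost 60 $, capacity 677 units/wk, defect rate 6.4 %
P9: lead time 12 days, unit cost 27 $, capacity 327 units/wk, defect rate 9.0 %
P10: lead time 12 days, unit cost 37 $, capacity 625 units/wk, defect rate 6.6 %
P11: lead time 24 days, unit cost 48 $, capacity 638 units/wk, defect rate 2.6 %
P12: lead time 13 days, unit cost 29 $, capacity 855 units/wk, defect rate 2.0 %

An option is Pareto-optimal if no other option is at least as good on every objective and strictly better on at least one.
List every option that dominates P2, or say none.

P4: lead time 11≤15, unit cost 17≤35, capacity 587≥540, defect rate 5.7≤8.7 — dominates P2.
P7: lead time 5≤15, unit cost 32≤35, capacity 754≥540, defect rate 2.3≤8.7 — dominates P2.
P12: lead time 13≤15, unit cost 29≤35, capacity 855≥540, defect rate 2.0≤8.7 — dominates P2.
Others (P1, P3, P5, P6, P8, P9, P10, P11) are each worse than P2 on at least one objective.

P4, P7, P12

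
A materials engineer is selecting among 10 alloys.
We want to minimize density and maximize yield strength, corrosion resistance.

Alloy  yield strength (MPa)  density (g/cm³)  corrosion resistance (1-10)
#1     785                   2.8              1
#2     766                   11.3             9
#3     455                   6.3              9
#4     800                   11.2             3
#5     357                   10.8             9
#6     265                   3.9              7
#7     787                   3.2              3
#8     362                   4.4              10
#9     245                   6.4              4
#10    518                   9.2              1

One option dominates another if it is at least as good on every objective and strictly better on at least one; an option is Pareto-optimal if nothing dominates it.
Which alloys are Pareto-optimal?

#1, #2, #3, #4, #6, #7, #8

#1: not dominated (best density).
#2: not dominated.
#3: not dominated.
#4: not dominated (best yield strength).
#5: dominated by #3 (yield strength 455≥357, density 6.3≤10.8, corrosion resistance 9≥9).
#6: not dominated.
#7: not dominated.
#8: not dominated (best corrosion resistance).
#9: dominated by #3 (yield strength 455≥245, density 6.3≤6.4, corrosion resistance 9≥4).
#10: dominated by #1 (yield strength 785≥518, density 2.8≤9.2, corrosion resistance 1≥1).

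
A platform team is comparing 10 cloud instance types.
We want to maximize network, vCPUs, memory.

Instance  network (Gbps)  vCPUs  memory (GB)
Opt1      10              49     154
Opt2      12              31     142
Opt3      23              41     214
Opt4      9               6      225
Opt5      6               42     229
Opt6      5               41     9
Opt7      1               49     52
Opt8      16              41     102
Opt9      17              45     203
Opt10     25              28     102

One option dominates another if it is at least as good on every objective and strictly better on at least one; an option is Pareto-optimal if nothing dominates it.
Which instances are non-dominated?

Opt1: not dominated.
Opt2: dominated by Opt3 (network 23≥12, vCPUs 41≥31, memory 214≥142).
Opt3: not dominated.
Opt4: not dominated.
Opt5: not dominated (best memory).
Opt6: dominated by Opt1 (network 10≥5, vCPUs 49≥41, memory 154≥9).
Opt7: dominated by Opt1 (network 10≥1, vCPUs 49≥49, memory 154≥52).
Opt8: dominated by Opt3 (network 23≥16, vCPUs 41≥41, memory 214≥102).
Opt9: not dominated.
Opt10: not dominated (best network).

Opt1, Opt3, Opt4, Opt5, Opt9, Opt10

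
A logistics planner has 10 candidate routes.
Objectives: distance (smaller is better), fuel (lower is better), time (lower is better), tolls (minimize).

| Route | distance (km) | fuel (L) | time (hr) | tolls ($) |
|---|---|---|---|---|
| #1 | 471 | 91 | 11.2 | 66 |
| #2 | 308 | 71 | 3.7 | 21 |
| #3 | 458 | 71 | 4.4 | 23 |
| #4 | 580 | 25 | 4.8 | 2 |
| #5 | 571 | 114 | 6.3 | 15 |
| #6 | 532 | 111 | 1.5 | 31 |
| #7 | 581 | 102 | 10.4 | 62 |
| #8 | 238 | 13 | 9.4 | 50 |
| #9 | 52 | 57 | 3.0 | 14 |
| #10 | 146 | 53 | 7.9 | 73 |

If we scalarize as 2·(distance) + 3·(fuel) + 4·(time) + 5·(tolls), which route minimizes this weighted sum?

#1: 2·471 + 3·91 + 4·11.2 + 5·66 = 1589.8
#2: 2·308 + 3·71 + 4·3.7 + 5·21 = 948.8
#3: 2·458 + 3·71 + 4·4.4 + 5·23 = 1261.6
#4: 2·580 + 3·25 + 4·4.8 + 5·2 = 1264.2
#5: 2·571 + 3·114 + 4·6.3 + 5·15 = 1584.2
#6: 2·532 + 3·111 + 4·1.5 + 5·31 = 1558.0
#7: 2·581 + 3·102 + 4·10.4 + 5·62 = 1819.6
#8: 2·238 + 3·13 + 4·9.4 + 5·50 = 802.6
#9: 2·52 + 3·57 + 4·3.0 + 5·14 = 357.0
#10: 2·146 + 3·53 + 4·7.9 + 5·73 = 847.6
Lowest: #9 at 357.0.

#9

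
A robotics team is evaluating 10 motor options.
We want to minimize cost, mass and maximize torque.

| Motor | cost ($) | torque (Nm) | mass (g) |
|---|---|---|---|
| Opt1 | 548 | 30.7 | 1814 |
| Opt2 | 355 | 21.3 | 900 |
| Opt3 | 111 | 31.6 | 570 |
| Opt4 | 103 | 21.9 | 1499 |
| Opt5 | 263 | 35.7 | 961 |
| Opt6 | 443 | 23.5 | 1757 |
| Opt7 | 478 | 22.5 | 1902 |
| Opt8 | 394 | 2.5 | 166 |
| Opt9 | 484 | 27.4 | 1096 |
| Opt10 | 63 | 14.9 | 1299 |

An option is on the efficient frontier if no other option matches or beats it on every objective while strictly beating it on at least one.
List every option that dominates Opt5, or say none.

Opt1: worse on cost (548 vs 263).
Opt2: worse on cost (355 vs 263).
Opt3: worse on torque (31.6 vs 35.7).
Opt4: worse on torque (21.9 vs 35.7).
Opt6: worse on cost (443 vs 263).
Opt7: worse on cost (478 vs 263).
Opt8: worse on cost (394 vs 263).
Opt9: worse on cost (484 vs 263).
Opt10: worse on torque (14.9 vs 35.7).
No option dominates Opt5.

none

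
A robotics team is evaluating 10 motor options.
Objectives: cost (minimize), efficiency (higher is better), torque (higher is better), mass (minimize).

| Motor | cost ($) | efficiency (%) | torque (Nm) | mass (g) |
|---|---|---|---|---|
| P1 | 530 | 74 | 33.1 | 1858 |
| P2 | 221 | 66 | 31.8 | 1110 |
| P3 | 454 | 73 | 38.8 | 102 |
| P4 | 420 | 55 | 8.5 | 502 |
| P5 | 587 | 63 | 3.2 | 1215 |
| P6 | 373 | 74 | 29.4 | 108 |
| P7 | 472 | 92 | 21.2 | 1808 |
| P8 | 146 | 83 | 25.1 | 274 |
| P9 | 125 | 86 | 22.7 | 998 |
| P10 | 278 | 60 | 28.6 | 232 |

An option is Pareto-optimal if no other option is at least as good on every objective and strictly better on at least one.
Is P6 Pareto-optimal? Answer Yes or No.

Yes

P1: worse on cost (530 vs 373).
P2: worse on efficiency (66 vs 74).
P3: worse on cost (454 vs 373).
P4: worse on cost (420 vs 373).
P5: worse on cost (587 vs 373).
P7: worse on cost (472 vs 373).
P8: worse on torque (25.1 vs 29.4).
P9: worse on torque (22.7 vs 29.4).
P10: worse on efficiency (60 vs 74).
No option is at least as good as P6 on every objective and strictly better on one.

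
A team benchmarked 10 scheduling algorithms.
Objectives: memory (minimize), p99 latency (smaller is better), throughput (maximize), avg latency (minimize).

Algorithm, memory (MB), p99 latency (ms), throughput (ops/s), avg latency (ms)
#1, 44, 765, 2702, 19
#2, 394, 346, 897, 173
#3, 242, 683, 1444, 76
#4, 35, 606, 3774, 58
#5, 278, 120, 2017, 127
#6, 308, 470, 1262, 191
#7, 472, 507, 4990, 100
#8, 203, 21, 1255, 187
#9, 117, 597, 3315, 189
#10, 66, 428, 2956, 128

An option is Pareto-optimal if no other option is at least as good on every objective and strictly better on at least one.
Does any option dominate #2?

Yes

#5 vs #2: memory 278≤394, p99 latency 120≤346, throughput 2017≥897, avg latency 127≤173 — #5 is at least as good on every objective and strictly better on at least one, so #5 dominates #2.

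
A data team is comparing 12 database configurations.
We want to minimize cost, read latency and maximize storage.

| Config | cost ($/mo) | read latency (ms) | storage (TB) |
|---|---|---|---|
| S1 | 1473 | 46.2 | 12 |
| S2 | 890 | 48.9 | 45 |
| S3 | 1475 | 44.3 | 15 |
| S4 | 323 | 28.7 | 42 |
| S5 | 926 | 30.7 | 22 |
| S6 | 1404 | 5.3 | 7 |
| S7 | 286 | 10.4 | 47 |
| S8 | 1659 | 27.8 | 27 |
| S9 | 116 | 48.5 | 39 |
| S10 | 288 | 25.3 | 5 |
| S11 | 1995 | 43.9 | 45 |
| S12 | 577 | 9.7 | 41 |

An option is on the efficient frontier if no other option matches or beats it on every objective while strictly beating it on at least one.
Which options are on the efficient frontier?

S1: dominated by S4 (cost 323≤1473, read latency 28.7≤46.2, storage 42≥12).
S2: dominated by S7 (cost 286≤890, read latency 10.4≤48.9, storage 47≥45).
S3: dominated by S4 (cost 323≤1475, read latency 28.7≤44.3, storage 42≥15).
S4: dominated by S7 (cost 286≤323, read latency 10.4≤28.7, storage 47≥42).
S5: dominated by S4 (cost 323≤926, read latency 28.7≤30.7, storage 42≥22).
S6: not dominated (best read latency).
S7: not dominated (best storage).
S8: dominated by S7 (cost 286≤1659, read latency 10.4≤27.8, storage 47≥27).
S9: not dominated (best cost).
S10: dominated by S7 (cost 286≤288, read latency 10.4≤25.3, storage 47≥5).
S11: dominated by S7 (cost 286≤1995, read latency 10.4≤43.9, storage 47≥45).
S12: not dominated.

S6, S7, S9, S12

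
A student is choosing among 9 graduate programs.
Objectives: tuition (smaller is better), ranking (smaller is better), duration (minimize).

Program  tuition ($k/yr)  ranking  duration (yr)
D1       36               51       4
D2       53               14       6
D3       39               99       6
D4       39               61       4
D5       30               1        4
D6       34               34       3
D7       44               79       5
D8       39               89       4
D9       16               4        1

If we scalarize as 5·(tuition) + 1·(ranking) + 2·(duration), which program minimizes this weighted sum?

D9

D1: 5·36 + 1·51 + 2·4 = 239
D2: 5·53 + 1·14 + 2·6 = 291
D3: 5·39 + 1·99 + 2·6 = 306
D4: 5·39 + 1·61 + 2·4 = 264
D5: 5·30 + 1·1 + 2·4 = 159
D6: 5·34 + 1·34 + 2·3 = 210
D7: 5·44 + 1·79 + 2·5 = 309
D8: 5·39 + 1·89 + 2·4 = 292
D9: 5·16 + 1·4 + 2·1 = 86
Lowest: D9 at 86.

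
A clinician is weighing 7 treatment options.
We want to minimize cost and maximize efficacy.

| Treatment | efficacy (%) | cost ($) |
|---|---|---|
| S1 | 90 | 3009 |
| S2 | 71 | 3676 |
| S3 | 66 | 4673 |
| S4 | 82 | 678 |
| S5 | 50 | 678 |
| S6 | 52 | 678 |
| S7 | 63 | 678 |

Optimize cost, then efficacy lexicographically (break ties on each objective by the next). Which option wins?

S4

First minimize cost: best is 678, kept {S4, S5, S6, S7}.
Then maximize efficacy: best is 82, kept {S4}.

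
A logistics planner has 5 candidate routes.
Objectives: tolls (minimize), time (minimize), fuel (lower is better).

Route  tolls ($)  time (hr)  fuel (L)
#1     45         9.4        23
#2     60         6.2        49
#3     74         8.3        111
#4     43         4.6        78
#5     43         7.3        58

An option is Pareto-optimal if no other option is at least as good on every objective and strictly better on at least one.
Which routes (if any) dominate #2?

#1: worse on time (9.4 vs 6.2).
#3: worse on tolls (74 vs 60).
#4: worse on fuel (78 vs 49).
#5: worse on time (7.3 vs 6.2).
No option dominates #2.

none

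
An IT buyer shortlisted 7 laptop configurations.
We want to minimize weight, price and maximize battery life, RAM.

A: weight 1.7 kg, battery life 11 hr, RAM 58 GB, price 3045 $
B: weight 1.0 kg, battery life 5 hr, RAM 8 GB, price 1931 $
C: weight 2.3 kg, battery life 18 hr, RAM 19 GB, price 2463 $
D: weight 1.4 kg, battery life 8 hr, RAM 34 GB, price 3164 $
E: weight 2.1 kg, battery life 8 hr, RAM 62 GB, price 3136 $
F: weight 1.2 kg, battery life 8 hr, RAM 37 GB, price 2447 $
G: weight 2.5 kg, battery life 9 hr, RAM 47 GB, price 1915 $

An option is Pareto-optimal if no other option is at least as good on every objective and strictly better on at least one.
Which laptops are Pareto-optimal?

A: not dominated.
B: not dominated (best weight).
C: not dominated (best battery life).
D: dominated by F (weight 1.2≤1.4, battery life 8≥8, RAM 37≥34, price 2447≤3164).
E: not dominated (best RAM).
F: not dominated.
G: not dominated (best price).

A, B, C, E, F, G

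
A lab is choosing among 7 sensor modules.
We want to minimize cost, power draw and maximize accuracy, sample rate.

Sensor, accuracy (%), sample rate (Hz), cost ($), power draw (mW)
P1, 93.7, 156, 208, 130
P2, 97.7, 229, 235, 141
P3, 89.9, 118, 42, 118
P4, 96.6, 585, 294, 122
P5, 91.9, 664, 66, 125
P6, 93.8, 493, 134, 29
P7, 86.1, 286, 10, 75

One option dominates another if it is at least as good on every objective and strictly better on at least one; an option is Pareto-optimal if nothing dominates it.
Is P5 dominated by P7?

No

P7 vs P5: P7 is worse on accuracy (86.1 vs 91.9), so it does not dominate P5.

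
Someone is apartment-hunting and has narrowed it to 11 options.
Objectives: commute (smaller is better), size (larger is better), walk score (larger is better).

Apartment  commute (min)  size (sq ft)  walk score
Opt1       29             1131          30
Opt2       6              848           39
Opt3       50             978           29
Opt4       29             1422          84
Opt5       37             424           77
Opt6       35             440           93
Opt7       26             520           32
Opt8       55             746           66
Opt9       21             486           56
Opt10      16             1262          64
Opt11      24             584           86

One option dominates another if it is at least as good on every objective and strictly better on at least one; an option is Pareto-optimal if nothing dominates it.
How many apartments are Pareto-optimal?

Opt1: dominated by Opt4 (commute 29≤29, size 1422≥1131, walk score 84≥30).
Opt2: not dominated (best commute).
Opt3: dominated by Opt1 (commute 29≤50, size 1131≥978, walk score 30≥29).
Opt4: not dominated (best size).
Opt5: dominated by Opt4 (commute 29≤37, size 1422≥424, walk score 84≥77).
Opt6: not dominated (best walk score).
Opt7: dominated by Opt2 (commute 6≤26, size 848≥520, walk score 39≥32).
Opt8: dominated by Opt4 (commute 29≤55, size 1422≥746, walk score 84≥66).
Opt9: dominated by Opt10 (commute 16≤21, size 1262≥486, walk score 64≥56).
Opt10: not dominated.
Opt11: not dominated.
Pareto-optimal: Opt2, Opt4, Opt6, Opt10, Opt11 → 5.

5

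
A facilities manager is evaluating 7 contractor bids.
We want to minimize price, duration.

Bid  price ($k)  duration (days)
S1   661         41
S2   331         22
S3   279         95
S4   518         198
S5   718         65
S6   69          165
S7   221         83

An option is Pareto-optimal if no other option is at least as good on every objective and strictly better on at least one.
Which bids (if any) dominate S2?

none

S1: worse on price (661 vs 331).
S3: worse on duration (95 vs 22).
S4: worse on price (518 vs 331).
S5: worse on price (718 vs 331).
S6: worse on duration (165 vs 22).
S7: worse on duration (83 vs 22).
No option dominates S2.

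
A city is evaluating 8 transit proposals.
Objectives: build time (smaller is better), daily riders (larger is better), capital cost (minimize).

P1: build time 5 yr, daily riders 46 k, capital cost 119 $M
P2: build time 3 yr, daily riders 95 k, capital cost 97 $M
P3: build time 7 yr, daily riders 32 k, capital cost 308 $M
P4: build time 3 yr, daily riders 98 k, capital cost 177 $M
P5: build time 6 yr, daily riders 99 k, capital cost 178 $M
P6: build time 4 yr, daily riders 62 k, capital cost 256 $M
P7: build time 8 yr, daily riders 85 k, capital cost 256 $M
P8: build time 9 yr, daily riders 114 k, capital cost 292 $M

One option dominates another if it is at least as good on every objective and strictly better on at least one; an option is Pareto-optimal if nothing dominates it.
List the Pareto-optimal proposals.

P1: dominated by P2 (build time 3≤5, daily riders 95≥46, capital cost 97≤119).
P2: not dominated (best capital cost).
P3: dominated by P1 (build time 5≤7, daily riders 46≥32, capital cost 119≤308).
P4: not dominated.
P5: not dominated.
P6: dominated by P2 (build time 3≤4, daily riders 95≥62, capital cost 97≤256).
P7: dominated by P2 (build time 3≤8, daily riders 95≥85, capital cost 97≤256).
P8: not dominated (best daily riders).

P2, P4, P5, P8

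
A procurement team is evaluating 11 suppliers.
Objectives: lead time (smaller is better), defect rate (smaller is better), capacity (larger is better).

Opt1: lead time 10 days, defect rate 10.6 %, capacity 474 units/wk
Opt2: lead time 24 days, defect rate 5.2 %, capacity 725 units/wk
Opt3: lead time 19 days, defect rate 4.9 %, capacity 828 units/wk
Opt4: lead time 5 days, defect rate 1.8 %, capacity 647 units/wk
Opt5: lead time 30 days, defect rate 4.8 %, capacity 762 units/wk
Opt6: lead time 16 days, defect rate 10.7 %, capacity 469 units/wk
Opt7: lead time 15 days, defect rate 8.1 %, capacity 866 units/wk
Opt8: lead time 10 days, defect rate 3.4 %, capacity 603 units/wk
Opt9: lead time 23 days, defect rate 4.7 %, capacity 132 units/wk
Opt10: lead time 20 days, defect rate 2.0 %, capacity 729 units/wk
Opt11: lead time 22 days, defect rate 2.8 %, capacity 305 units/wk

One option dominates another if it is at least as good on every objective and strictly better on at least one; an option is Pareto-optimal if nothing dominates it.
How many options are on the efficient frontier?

Opt1: dominated by Opt4 (lead time 5≤10, defect rate 1.8≤10.6, capacity 647≥474).
Opt2: dominated by Opt3 (lead time 19≤24, defect rate 4.9≤5.2, capacity 828≥725).
Opt3: not dominated.
Opt4: not dominated (best lead time).
Opt5: not dominated.
Opt6: dominated by Opt1 (lead time 10≤16, defect rate 10.6≤10.7, capacity 474≥469).
Opt7: not dominated (best capacity).
Opt8: dominated by Opt4 (lead time 5≤10, defect rate 1.8≤3.4, capacity 647≥603).
Opt9: dominated by Opt4 (lead time 5≤23, defect rate 1.8≤4.7, capacity 647≥132).
Opt10: not dominated.
Opt11: dominated by Opt4 (lead time 5≤22, defect rate 1.8≤2.8, capacity 647≥305).
Pareto-optimal: Opt3, Opt4, Opt5, Opt7, Opt10 → 5.

5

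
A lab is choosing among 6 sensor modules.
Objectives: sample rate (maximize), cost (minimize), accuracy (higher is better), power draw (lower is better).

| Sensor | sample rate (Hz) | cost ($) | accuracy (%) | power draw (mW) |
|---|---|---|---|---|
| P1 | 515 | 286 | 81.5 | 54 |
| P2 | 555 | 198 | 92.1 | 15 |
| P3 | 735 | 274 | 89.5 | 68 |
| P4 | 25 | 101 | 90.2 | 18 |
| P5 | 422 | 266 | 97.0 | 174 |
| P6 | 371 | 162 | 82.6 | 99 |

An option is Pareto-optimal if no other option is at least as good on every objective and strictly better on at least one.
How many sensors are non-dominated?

P1: dominated by P2 (sample rate 555≥515, cost 198≤286, accuracy 92.1≥81.5, power draw 15≤54).
P2: not dominated (best power draw).
P3: not dominated (best sample rate).
P4: not dominated (best cost).
P5: not dominated (best accuracy).
P6: not dominated.
Pareto-optimal: P2, P3, P4, P5, P6 → 5.

5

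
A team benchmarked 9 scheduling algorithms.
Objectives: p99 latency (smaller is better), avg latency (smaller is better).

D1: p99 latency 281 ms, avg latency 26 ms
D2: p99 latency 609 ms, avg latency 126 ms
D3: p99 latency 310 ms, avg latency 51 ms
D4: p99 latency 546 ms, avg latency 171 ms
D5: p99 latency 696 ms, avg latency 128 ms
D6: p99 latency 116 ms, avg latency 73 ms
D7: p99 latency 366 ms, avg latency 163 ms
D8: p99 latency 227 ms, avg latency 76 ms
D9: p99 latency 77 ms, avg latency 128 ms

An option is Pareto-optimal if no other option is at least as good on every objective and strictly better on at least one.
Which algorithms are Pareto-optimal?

D1, D6, D9

D1: not dominated (best avg latency).
D2: dominated by D1 (p99 latency 281≤609, avg latency 26≤126).
D3: dominated by D1 (p99 latency 281≤310, avg latency 26≤51).
D4: dominated by D1 (p99 latency 281≤546, avg latency 26≤171).
D5: dominated by D1 (p99 latency 281≤696, avg latency 26≤128).
D6: not dominated.
D7: dominated by D1 (p99 latency 281≤366, avg latency 26≤163).
D8: dominated by D6 (p99 latency 116≤227, avg latency 73≤76).
D9: not dominated (best p99 latency).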